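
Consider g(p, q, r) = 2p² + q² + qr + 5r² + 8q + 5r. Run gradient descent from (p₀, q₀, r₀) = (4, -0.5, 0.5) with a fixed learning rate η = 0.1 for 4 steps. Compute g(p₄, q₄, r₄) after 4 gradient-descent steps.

-13.5214986925

∇g = (4p, 2q + r + 8, q + 10r + 5)
Step 1: at (4, -0.5, 0.5), ∇g = (16, 7.5, 9.5) → (4, -0.5, 0.5) − 0.1·(16, 7.5, 9.5) = (2.4, -1.25, -0.45)
Step 2: at (2.4, -1.25, -0.45), ∇g = (9.6, 5.05, -0.75) → (2.4, -1.25, -0.45) − 0.1·(9.6, 5.05, -0.75) = (1.44, -1.755, -0.375)
Step 3: at (1.44, -1.755, -0.375), ∇g = (5.76, 4.115, -0.505) → (1.44, -1.755, -0.375) − 0.1·(5.76, 4.115, -0.505) = (0.864, -2.1665, -0.3245)
Step 4: at (0.864, -2.1665, -0.3245), ∇g = (3.456, 3.3425, -0.4115) → (0.864, -2.1665, -0.3245) − 0.1·(3.456, 3.3425, -0.4115) = (0.5184, -2.50075, -0.28335)
g(0.5184, -2.50075, -0.28335) = -13.5214986925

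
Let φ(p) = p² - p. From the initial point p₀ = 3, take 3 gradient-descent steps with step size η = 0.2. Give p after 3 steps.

φ′(p) = 2p - 1
Step 1: φ′(3) = 5; p₁ = 3 − 0.2·5 = 2
Step 2: φ′(2) = 3; p₂ = 2 − 0.2·3 = 1.4
Step 3: φ′(1.4) = 1.8; p₃ = 1.4 − 0.2·1.8 = 1.04

1.04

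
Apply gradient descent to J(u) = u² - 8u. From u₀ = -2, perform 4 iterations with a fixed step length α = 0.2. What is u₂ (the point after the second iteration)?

1.84

J′(u) = 2u - 8
Step 1: J′(-2) = -12; u₁ = -2 − 0.2·(-12) = 0.4
Step 2: J′(0.4) = -7.2; u₂ = 0.4 − 0.2·(-7.2) = 1.84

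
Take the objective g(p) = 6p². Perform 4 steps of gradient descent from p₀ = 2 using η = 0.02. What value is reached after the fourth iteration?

0.66724352

g′(p) = 12p
Step 1: g′(2) = 24; p₁ = 2 − 0.02·24 = 1.52
Step 2: g′(1.52) = 18.24; p₂ = 1.52 − 0.02·18.24 = 1.1552
Step 3: g′(1.1552) = 13.8624; p₃ = 1.1552 − 0.02·13.8624 = 0.877952
Step 4: g′(0.877952) = 10.535424; p₄ = 0.877952 − 0.02·10.535424 = 0.66724352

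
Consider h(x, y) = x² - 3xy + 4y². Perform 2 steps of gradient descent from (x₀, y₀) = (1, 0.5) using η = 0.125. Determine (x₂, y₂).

∇h = (2x - 3y, -3x + 8y)
(x₁, y₁) = (1, 0.5) − 0.125·(0.5, 1) = (0.9375, 0.375)
(x₂, y₂) = (0.9375, 0.375) − 0.125·(0.75, 0.1875) = (0.84375, 0.3515625)

(0.84375, 0.3515625)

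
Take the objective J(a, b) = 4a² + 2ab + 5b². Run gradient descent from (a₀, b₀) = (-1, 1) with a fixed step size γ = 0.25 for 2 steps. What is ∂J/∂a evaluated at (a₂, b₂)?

2.5

∇J = (8a + 2b, 2a + 10b)
Step 1: at (-1, 1), ∇J = (-6, 8) → (-1, 1) − 0.25·(-6, 8) = (0.5, -1)
Step 2: at (0.5, -1), ∇J = (2, -9) → (0.5, -1) − 0.25·(2, -9) = (0, 1.25)
∂J/∂a at (0, 1.25) = 2.5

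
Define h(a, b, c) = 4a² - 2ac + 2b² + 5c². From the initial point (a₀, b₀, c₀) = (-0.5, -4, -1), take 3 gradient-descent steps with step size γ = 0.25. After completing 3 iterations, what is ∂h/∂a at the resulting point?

-18.75

∇h = (8a - 2c, 4b, -2a + 10c)
(a₁, b₁, c₁) = (-0.5, -4, -1) − 0.25·(-2, -16, -9) = (0, 0, 1.25)
(a₂, b₂, c₂) = (0, 0, 1.25) − 0.25·(-2.5, 0, 12.5) = (0.625, 0, -1.875)
(a₃, b₃, c₃) = (0.625, 0, -1.875) − 0.25·(8.75, 0, -20) = (-1.5625, 0, 3.125)
∂h/∂a at (-1.5625, 0, 3.125) = -18.75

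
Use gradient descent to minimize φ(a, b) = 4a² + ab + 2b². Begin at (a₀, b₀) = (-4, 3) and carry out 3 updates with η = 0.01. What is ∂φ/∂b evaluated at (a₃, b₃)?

∇φ = (8a + b, a + 4b)
(a₁, b₁) = (-4, 3) − 0.01·(-29, 8) = (-3.71, 2.92)
(a₂, b₂) = (-3.71, 2.92) − 0.01·(-26.76, 7.97) = (-3.4424, 2.8403)
(a₃, b₃) = (-3.4424, 2.8403) − 0.01·(-24.6989, 7.9188) = (-3.195411, 2.761112)
∂φ/∂b at (-3.195411, 2.761112) = 7.849037

7.849037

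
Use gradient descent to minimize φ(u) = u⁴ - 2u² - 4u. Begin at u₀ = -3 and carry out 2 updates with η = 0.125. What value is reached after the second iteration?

-413.9375

φ′(u) = 4u³ - 4u - 4
Step 1: φ′(-3) = -100; u₁ = -3 − 0.125·(-100) = 9.5
Step 2: φ′(9.5) = 3387.5; u₂ = 9.5 − 0.125·3387.5 = -413.9375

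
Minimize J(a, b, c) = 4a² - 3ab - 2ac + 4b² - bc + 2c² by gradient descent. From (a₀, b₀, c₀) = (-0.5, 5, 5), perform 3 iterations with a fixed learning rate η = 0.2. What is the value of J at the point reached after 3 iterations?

330.64424

∇J = (8a - 3b - 2c, -3a + 8b - c, -2a - b + 4c)
Step 1: at (-0.5, 5, 5), ∇J = (-29, 36.5, 16) → (-0.5, 5, 5) − 0.2·(-29, 36.5, 16) = (5.3, -2.3, 1.8)
Step 2: at (5.3, -2.3, 1.8), ∇J = (45.7, -36.1, -1.1) → (5.3, -2.3, 1.8) − 0.2·(45.7, -36.1, -1.1) = (-3.84, 4.92, 2.02)
Step 3: at (-3.84, 4.92, 2.02), ∇J = (-49.52, 48.86, 10.84) → (-3.84, 4.92, 2.02) − 0.2·(-49.52, 48.86, 10.84) = (6.064, -4.852, -0.148)
J(6.064, -4.852, -0.148) = 330.64424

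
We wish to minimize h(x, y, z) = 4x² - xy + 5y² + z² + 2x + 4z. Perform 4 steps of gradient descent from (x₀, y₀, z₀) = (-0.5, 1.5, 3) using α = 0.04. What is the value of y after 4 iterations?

0.16769024

∇h = (8x - y + 2, -x + 10y, 2z + 4)
Step 1: at (-0.5, 1.5, 3), ∇h = (-3.5, 15.5, 10) → (-0.5, 1.5, 3) − 0.04·(-3.5, 15.5, 10) = (-0.36, 0.88, 2.6)
Step 2: at (-0.36, 0.88, 2.6), ∇h = (-1.76, 9.16, 9.2) → (-0.36, 0.88, 2.6) − 0.04·(-1.76, 9.16, 9.2) = (-0.2896, 0.5136, 2.232)
Step 3: at (-0.2896, 0.5136, 2.232), ∇h = (-0.8304, 5.4256, 8.464) → (-0.2896, 0.5136, 2.232) − 0.04·(-0.8304, 5.4256, 8.464) = (-0.256384, 0.296576, 1.89344)
Step 4: at (-0.256384, 0.296576, 1.89344), ∇h = (-0.347648, 3.222144, 7.78688) → (-0.256384, 0.296576, 1.89344) − 0.04·(-0.347648, 3.222144, 7.78688) = (-0.24247808, 0.16769024, 1.5819648)
y = 0.16769024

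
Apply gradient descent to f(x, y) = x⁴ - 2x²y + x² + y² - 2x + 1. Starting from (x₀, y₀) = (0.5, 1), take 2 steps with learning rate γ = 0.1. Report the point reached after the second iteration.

(0.88625, 0.7925)

∇f = (4x³ - 4xy + 2x - 2, -2x² + 2y)
Step 1: at (0.5, 1), ∇f = (-2.5, 1.5) → (0.5, 1) − 0.1·(-2.5, 1.5) = (0.75, 0.85)
Step 2: at (0.75, 0.85), ∇f = (-1.3625, 0.575) → (0.75, 0.85) − 0.1·(-1.3625, 0.575) = (0.88625, 0.7925)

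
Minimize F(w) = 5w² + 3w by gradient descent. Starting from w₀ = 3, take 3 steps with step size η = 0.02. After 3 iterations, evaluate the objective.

13.8237408

F′(w) = 10w + 3
w₁ = 3 − 0.02·33 = 2.34
w₂ = 2.34 − 0.02·26.4 = 1.812
w₃ = 1.812 − 0.02·21.12 = 1.3896
F(1.3896) = 13.8237408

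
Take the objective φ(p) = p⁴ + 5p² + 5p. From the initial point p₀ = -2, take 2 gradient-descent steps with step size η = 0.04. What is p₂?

-0.27172352

φ′(p) = 4p³ + 10p + 5
p₁ = -2 − 0.04·(-47) = -0.12
p₂ = -0.12 − 0.04·3.793088 = -0.27172352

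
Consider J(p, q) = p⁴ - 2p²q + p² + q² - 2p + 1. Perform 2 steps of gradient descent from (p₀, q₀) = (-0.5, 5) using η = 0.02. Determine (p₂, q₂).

(-0.78722024, 4.633476)

∇J = (4p³ - 4pq + 2p - 2, -2p² + 2q)
Step 1: at (-0.5, 5), ∇J = (6.5, 9.5) → (-0.5, 5) − 0.02·(6.5, 9.5) = (-0.63, 4.81)
Step 2: at (-0.63, 4.81), ∇J = (7.861012, 8.8262) → (-0.63, 4.81) − 0.02·(7.861012, 8.8262) = (-0.78722024, 4.633476)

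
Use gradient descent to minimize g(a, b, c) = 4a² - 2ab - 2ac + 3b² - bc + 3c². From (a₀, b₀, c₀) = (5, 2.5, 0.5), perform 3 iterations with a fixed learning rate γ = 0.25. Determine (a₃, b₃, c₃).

∇g = (8a - 2b - 2c, -2a + 6b - c, -2a - b + 6c)
Step 1: at (5, 2.5, 0.5), ∇g = (34, 4.5, -9.5) → (5, 2.5, 0.5) − 0.25·(34, 4.5, -9.5) = (-3.5, 1.375, 2.875)
Step 2: at (-3.5, 1.375, 2.875), ∇g = (-36.5, 12.375, 22.875) → (-3.5, 1.375, 2.875) − 0.25·(-36.5, 12.375, 22.875) = (5.625, -1.71875, -2.84375)
Step 3: at (5.625, -1.71875, -2.84375), ∇g = (54.125, -18.71875, -26.59375) → (5.625, -1.71875, -2.84375) − 0.25·(54.125, -18.71875, -26.59375) = (-7.90625, 2.9609375, 3.8046875)

(-7.90625, 2.9609375, 3.8046875)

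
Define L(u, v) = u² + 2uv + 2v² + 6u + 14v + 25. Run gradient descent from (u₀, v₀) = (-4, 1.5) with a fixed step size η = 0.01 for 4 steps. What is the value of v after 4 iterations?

1.04900512

∇L = (2u + 2v + 6, 2u + 4v + 14)
Step 1: at (-4, 1.5), ∇L = (1, 12) → (-4, 1.5) − 0.01·(1, 12) = (-4.01, 1.38)
Step 2: at (-4.01, 1.38), ∇L = (0.74, 11.5) → (-4.01, 1.38) − 0.01·(0.74, 11.5) = (-4.0174, 1.265)
Step 3: at (-4.0174, 1.265), ∇L = (0.4952, 11.0252) → (-4.0174, 1.265) − 0.01·(0.4952, 11.0252) = (-4.022352, 1.154748)
Step 4: at (-4.022352, 1.154748), ∇L = (0.264792, 10.574288) → (-4.022352, 1.154748) − 0.01·(0.264792, 10.574288) = (-4.02499992, 1.04900512)
v = 1.04900512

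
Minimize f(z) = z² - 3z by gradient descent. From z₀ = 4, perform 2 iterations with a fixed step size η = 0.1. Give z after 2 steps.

3.1

f′(z) = 2z - 3
z₁ = 4 − 0.1·5 = 3.5
z₂ = 3.5 − 0.1·4 = 3.1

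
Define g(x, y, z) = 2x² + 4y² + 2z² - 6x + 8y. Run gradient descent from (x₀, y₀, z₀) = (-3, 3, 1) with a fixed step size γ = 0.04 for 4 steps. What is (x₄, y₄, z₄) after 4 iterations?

∇g = (4x - 6, 8y + 8, 4z)
(x₁, y₁, z₁) = (-3, 3, 1) − 0.04·(-18, 32, 4) = (-2.28, 1.72, 0.84)
(x₂, y₂, z₂) = (-2.28, 1.72, 0.84) − 0.04·(-15.12, 21.76, 3.36) = (-1.6752, 0.8496, 0.7056)
(x₃, y₃, z₃) = (-1.6752, 0.8496, 0.7056) − 0.04·(-12.7008, 14.7968, 2.8224) = (-1.167168, 0.257728, 0.592704)
(x₄, y₄, z₄) = (-1.167168, 0.257728, 0.592704) − 0.04·(-10.668672, 10.061824, 2.370816) = (-0.74042112, -0.14474496, 0.49787136)

(-0.74042112, -0.14474496, 0.49787136)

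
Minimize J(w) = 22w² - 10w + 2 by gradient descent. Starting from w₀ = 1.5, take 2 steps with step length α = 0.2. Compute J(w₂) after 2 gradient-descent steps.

131909.0632

J′(w) = 44w - 10
Step 1: J′(1.5) = 56; w₁ = 1.5 − 0.2·56 = -9.7
Step 2: J′(-9.7) = -436.8; w₂ = -9.7 − 0.2·(-436.8) = 77.66
J(77.66) = 131909.0632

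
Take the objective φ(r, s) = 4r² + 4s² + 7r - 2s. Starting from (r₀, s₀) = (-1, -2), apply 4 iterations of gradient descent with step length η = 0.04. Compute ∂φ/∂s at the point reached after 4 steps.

∇φ = (8r + 7, 8s - 2)
Step 1: at (-1, -2), ∇φ = (-1, -18) → (-1, -2) − 0.04·(-1, -18) = (-0.96, -1.28)
Step 2: at (-0.96, -1.28), ∇φ = (-0.68, -12.24) → (-0.96, -1.28) − 0.04·(-0.68, -12.24) = (-0.9328, -0.7904)
Step 3: at (-0.9328, -0.7904), ∇φ = (-0.4624, -8.3232) → (-0.9328, -0.7904) − 0.04·(-0.4624, -8.3232) = (-0.914304, -0.457472)
Step 4: at (-0.914304, -0.457472), ∇φ = (-0.314432, -5.659776) → (-0.914304, -0.457472) − 0.04·(-0.314432, -5.659776) = (-0.90172672, -0.23108096)
∂φ/∂s at (-0.90172672, -0.23108096) = -3.84864768

-3.84864768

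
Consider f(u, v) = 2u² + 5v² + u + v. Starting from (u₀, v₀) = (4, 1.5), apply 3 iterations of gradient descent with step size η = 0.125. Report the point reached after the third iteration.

∇f = (4u + 1, 10v + 1)
Step 1: at (4, 1.5), ∇f = (17, 16) → (4, 1.5) − 0.125·(17, 16) = (1.875, -0.5)
Step 2: at (1.875, -0.5), ∇f = (8.5, -4) → (1.875, -0.5) − 0.125·(8.5, -4) = (0.8125, 0)
Step 3: at (0.8125, 0), ∇f = (4.25, 1) → (0.8125, 0) − 0.125·(4.25, 1) = (0.28125, -0.125)

(0.28125, -0.125)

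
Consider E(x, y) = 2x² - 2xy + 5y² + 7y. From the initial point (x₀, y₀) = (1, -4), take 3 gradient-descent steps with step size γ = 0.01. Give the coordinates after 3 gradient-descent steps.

∇E = (4x - 2y, -2x + 10y + 7)
(x₁, y₁) = (1, -4) − 0.01·(12, -35) = (0.88, -3.65)
(x₂, y₂) = (0.88, -3.65) − 0.01·(10.82, -31.26) = (0.7718, -3.3374)
(x₃, y₃) = (0.7718, -3.3374) − 0.01·(9.762, -27.9176) = (0.67418, -3.058224)

(0.67418, -3.058224)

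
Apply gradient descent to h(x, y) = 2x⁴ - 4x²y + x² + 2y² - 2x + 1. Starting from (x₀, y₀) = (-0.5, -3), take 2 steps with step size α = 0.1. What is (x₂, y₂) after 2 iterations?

(-1.4808, -0.536)

∇h = (8x³ - 8xy + 2x - 2, -4x² + 4y)
Step 1: at (-0.5, -3), ∇h = (-16, -13) → (-0.5, -3) − 0.1·(-16, -13) = (1.1, -1.7)
Step 2: at (1.1, -1.7), ∇h = (25.808, -11.64) → (1.1, -1.7) − 0.1·(25.808, -11.64) = (-1.4808, -0.536)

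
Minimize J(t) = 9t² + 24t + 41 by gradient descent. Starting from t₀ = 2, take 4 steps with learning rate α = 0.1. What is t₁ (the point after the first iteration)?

J′(t) = 18t + 24
Step 1: J′(2) = 60; t₁ = 2 − 0.1·60 = -4

-4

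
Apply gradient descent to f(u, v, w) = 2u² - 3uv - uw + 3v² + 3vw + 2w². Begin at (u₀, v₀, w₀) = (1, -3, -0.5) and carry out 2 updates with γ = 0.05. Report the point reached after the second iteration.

∇f = (4u - 3v - w, -3u + 6v + 3w, -u + 3v + 4w)
Step 1: at (1, -3, -0.5), ∇f = (13.5, -22.5, -12) → (1, -3, -0.5) − 0.05·(13.5, -22.5, -12) = (0.325, -1.875, 0.1)
Step 2: at (0.325, -1.875, 0.1), ∇f = (6.825, -11.925, -5.55) → (0.325, -1.875, 0.1) − 0.05·(6.825, -11.925, -5.55) = (-0.01625, -1.27875, 0.3775)

(-0.01625, -1.27875, 0.3775)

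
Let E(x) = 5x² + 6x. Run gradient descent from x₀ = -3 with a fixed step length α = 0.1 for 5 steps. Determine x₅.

E′(x) = 10x + 6
Step 1: E′(-3) = -24; x₁ = -3 − 0.1·(-24) = -0.6
Step 2: E′(-0.6) = 0; x₂ = -0.6 − 0.1·0 = -0.6
Step 3: E′(-0.6) = 0; x₃ = -0.6 − 0.1·0 = -0.6
Step 4: E′(-0.6) = 0; x₄ = -0.6 − 0.1·0 = -0.6
Step 5: E′(-0.6) = 0; x₅ = -0.6 − 0.1·0 = -0.6

-0.6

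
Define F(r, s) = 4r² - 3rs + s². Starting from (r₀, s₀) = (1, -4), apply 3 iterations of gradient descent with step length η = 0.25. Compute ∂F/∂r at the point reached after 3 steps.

∇F = (8r - 3s, -3r + 2s)
Step 1: at (1, -4), ∇F = (20, -11) → (1, -4) − 0.25·(20, -11) = (-4, -1.25)
Step 2: at (-4, -1.25), ∇F = (-28.25, 9.5) → (-4, -1.25) − 0.25·(-28.25, 9.5) = (3.0625, -3.625)
Step 3: at (3.0625, -3.625), ∇F = (35.375, -16.4375) → (3.0625, -3.625) − 0.25·(35.375, -16.4375) = (-5.78125, 0.484375)
∂F/∂r at (-5.78125, 0.484375) = -47.703125

-47.703125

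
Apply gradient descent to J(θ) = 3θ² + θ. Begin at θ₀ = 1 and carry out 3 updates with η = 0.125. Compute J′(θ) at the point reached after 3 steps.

J′(θ) = 6θ + 1
θ₁ = 1 − 0.125·7 = 0.125
θ₂ = 0.125 − 0.125·1.75 = -0.09375
θ₃ = -0.09375 − 0.125·0.4375 = -0.1484375
J′(θ) at (-0.1484375) = 0.109375

0.109375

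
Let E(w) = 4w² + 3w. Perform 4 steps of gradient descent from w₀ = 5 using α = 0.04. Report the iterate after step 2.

2.1104

E′(w) = 8w + 3
w₁ = 5 − 0.04·43 = 3.28
w₂ = 3.28 − 0.04·29.24 = 2.1104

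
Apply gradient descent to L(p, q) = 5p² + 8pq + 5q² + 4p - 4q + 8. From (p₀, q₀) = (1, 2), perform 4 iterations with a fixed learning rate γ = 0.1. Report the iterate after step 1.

(-2, -0.4)

∇L = (10p + 8q + 4, 8p + 10q - 4)
Step 1: at (1, 2), ∇L = (30, 24) → (1, 2) − 0.1·(30, 24) = (-2, -0.4)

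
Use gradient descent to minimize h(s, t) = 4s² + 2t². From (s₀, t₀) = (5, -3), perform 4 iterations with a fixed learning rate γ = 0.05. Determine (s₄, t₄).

∇h = (8s, 4t)
Step 1: at (5, -3), ∇h = (40, -12) → (5, -3) − 0.05·(40, -12) = (3, -2.4)
Step 2: at (3, -2.4), ∇h = (24, -9.6) → (3, -2.4) − 0.05·(24, -9.6) = (1.8, -1.92)
Step 3: at (1.8, -1.92), ∇h = (14.4, -7.68) → (1.8, -1.92) − 0.05·(14.4, -7.68) = (1.08, -1.536)
Step 4: at (1.08, -1.536), ∇h = (8.64, -6.144) → (1.08, -1.536) − 0.05·(8.64, -6.144) = (0.648, -1.2288)

(0.648, -1.2288)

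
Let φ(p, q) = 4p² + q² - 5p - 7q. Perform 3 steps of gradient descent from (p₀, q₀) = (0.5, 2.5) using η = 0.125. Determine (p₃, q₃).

∇φ = (8p - 5, 2q - 7)
(p₁, q₁) = (0.5, 2.5) − 0.125·(-1, -2) = (0.625, 2.75)
(p₂, q₂) = (0.625, 2.75) − 0.125·(0, -1.5) = (0.625, 2.9375)
(p₃, q₃) = (0.625, 2.9375) − 0.125·(0, -1.125) = (0.625, 3.078125)

(0.625, 3.078125)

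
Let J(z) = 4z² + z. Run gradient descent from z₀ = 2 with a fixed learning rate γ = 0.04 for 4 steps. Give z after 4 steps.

J′(z) = 8z + 1
z₁ = 2 − 0.04·17 = 1.32
z₂ = 1.32 − 0.04·11.56 = 0.8576
z₃ = 0.8576 − 0.04·7.8608 = 0.543168
z₄ = 0.543168 − 0.04·5.345344 = 0.32935424

0.32935424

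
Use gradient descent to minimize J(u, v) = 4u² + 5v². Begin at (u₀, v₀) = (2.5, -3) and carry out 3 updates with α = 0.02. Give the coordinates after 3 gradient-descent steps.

∇J = (8u, 10v)
(u₁, v₁) = (2.5, -3) − 0.02·(20, -30) = (2.1, -2.4)
(u₂, v₂) = (2.1, -2.4) − 0.02·(16.8, -24) = (1.764, -1.92)
(u₃, v₃) = (1.764, -1.92) − 0.02·(14.112, -19.2) = (1.48176, -1.536)

(1.48176, -1.536)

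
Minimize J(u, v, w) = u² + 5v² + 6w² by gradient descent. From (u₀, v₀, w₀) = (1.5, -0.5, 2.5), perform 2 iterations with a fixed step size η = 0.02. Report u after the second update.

1.3824

∇J = (2u, 10v, 12w)
(u₁, v₁, w₁) = (1.5, -0.5, 2.5) − 0.02·(3, -5, 30) = (1.44, -0.4, 1.9)
(u₂, v₂, w₂) = (1.44, -0.4, 1.9) − 0.02·(2.88, -4, 22.8) = (1.3824, -0.32, 1.444)
u = 1.3824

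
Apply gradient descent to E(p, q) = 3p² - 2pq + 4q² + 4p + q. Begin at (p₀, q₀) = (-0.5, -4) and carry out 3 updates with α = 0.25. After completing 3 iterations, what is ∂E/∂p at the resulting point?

∇E = (6p - 2q + 4, -2p + 8q + 1)
Step 1: at (-0.5, -4), ∇E = (9, -30) → (-0.5, -4) − 0.25·(9, -30) = (-2.75, 3.5)
Step 2: at (-2.75, 3.5), ∇E = (-19.5, 34.5) → (-2.75, 3.5) − 0.25·(-19.5, 34.5) = (2.125, -5.125)
Step 3: at (2.125, -5.125), ∇E = (27, -44.25) → (2.125, -5.125) − 0.25·(27, -44.25) = (-4.625, 5.9375)
∂E/∂p at (-4.625, 5.9375) = -35.625

-35.625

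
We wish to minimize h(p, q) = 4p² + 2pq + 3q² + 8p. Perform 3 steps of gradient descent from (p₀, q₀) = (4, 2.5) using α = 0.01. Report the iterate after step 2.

∇h = (8p + 2q + 8, 2p + 6q)
Step 1: at (4, 2.5), ∇h = (45, 23) → (4, 2.5) − 0.01·(45, 23) = (3.55, 2.27)
Step 2: at (3.55, 2.27), ∇h = (40.94, 20.72) → (3.55, 2.27) − 0.01·(40.94, 20.72) = (3.1406, 2.0628)

(3.1406, 2.0628)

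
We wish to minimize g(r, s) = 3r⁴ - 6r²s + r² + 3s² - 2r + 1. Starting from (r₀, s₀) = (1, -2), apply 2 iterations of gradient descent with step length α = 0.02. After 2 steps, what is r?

0.19332352

∇g = (12r³ - 12rs + 2r - 2, -6r² + 6s)
(r₁, s₁) = (1, -2) − 0.02·(36, -18) = (0.28, -1.64)
(r₂, s₂) = (0.28, -1.64) − 0.02·(4.333824, -10.3104) = (0.19332352, -1.433792)
r = 0.19332352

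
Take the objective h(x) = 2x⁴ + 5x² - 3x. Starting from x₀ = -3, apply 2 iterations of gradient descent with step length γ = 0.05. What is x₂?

-332.68845

h′(x) = 8x³ + 10x - 3
Step 1: h′(-3) = -249; x₁ = -3 − 0.05·(-249) = 9.45
Step 2: h′(9.45) = 6842.769; x₂ = 9.45 − 0.05·6842.769 = -332.68845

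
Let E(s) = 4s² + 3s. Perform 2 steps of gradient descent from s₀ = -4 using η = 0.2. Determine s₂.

E′(s) = 8s + 3
Step 1: E′(-4) = -29; s₁ = -4 − 0.2·(-29) = 1.8
Step 2: E′(1.8) = 17.4; s₂ = 1.8 − 0.2·17.4 = -1.68

-1.68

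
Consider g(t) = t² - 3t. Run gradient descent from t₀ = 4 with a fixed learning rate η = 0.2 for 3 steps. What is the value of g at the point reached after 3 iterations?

g′(t) = 2t - 3
t₁ = 4 − 0.2·5 = 3
t₂ = 3 − 0.2·3 = 2.4
t₃ = 2.4 − 0.2·1.8 = 2.04
g(2.04) = -1.9584

-1.9584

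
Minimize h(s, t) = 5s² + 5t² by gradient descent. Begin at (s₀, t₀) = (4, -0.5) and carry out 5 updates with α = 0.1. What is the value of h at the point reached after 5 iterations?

0

∇h = (10s, 10t)
Step 1: at (4, -0.5), ∇h = (40, -5) → (4, -0.5) − 0.1·(40, -5) = (0, 0)
Step 2: at (0, 0), ∇h = (0, 0) → (0, 0) − 0.1·(0, 0) = (0, 0)
Step 3: at (0, 0), ∇h = (0, 0) → (0, 0) − 0.1·(0, 0) = (0, 0)
Step 4: at (0, 0), ∇h = (0, 0) → (0, 0) − 0.1·(0, 0) = (0, 0)
Step 5: at (0, 0), ∇h = (0, 0) → (0, 0) − 0.1·(0, 0) = (0, 0)
h(0, 0) = 0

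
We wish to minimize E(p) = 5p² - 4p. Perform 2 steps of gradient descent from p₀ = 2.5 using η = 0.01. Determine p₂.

2.101

E′(p) = 10p - 4
p₁ = 2.5 − 0.01·21 = 2.29
p₂ = 2.29 − 0.01·18.9 = 2.101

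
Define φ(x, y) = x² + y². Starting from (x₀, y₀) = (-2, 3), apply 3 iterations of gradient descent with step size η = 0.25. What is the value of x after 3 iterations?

-0.25

∇φ = (2x, 2y)
Step 1: at (-2, 3), ∇φ = (-4, 6) → (-2, 3) − 0.25·(-4, 6) = (-1, 1.5)
Step 2: at (-1, 1.5), ∇φ = (-2, 3) → (-1, 1.5) − 0.25·(-2, 3) = (-0.5, 0.75)
Step 3: at (-0.5, 0.75), ∇φ = (-1, 1.5) → (-0.5, 0.75) − 0.25·(-1, 1.5) = (-0.25, 0.375)
x = -0.25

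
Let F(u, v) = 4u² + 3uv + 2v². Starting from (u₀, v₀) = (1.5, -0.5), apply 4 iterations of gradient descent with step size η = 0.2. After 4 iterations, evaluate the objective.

∇F = (8u + 3v, 3u + 4v)
Step 1: at (1.5, -0.5), ∇F = (10.5, 2.5) → (1.5, -0.5) − 0.2·(10.5, 2.5) = (-0.6, -1)
Step 2: at (-0.6, -1), ∇F = (-7.8, -5.8) → (-0.6, -1) − 0.2·(-7.8, -5.8) = (0.96, 0.16)
Step 3: at (0.96, 0.16), ∇F = (8.16, 3.52) → (0.96, 0.16) − 0.2·(8.16, 3.52) = (-0.672, -0.544)
Step 4: at (-0.672, -0.544), ∇F = (-7.008, -4.192) → (-0.672, -0.544) − 0.2·(-7.008, -4.192) = (0.7296, 0.2944)
F(0.7296, 0.2944) = 2.94699008

2.94699008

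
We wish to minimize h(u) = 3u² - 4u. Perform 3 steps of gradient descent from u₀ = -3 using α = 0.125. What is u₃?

h′(u) = 6u - 4
u₁ = -3 − 0.125·(-22) = -0.25
u₂ = -0.25 − 0.125·(-5.5) = 0.4375
u₃ = 0.4375 − 0.125·(-1.375) = 0.609375

0.609375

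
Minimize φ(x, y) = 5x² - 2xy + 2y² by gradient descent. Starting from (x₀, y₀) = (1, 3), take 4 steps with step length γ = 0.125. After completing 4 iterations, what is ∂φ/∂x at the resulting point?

0.3515625

∇φ = (10x - 2y, -2x + 4y)
Step 1: at (1, 3), ∇φ = (4, 10) → (1, 3) − 0.125·(4, 10) = (0.5, 1.75)
Step 2: at (0.5, 1.75), ∇φ = (1.5, 6) → (0.5, 1.75) − 0.125·(1.5, 6) = (0.3125, 1)
Step 3: at (0.3125, 1), ∇φ = (1.125, 3.375) → (0.3125, 1) − 0.125·(1.125, 3.375) = (0.171875, 0.578125)
Step 4: at (0.171875, 0.578125), ∇φ = (0.5625, 1.96875) → (0.171875, 0.578125) − 0.125·(0.5625, 1.96875) = (0.1015625, 0.33203125)
∂φ/∂x at (0.1015625, 0.33203125) = 0.3515625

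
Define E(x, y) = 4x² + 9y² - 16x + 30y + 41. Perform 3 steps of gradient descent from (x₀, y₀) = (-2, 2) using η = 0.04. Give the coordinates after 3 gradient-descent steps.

(0.742272, -1.586176)

∇E = (8x - 16, 18y + 30)
(x₁, y₁) = (-2, 2) − 0.04·(-32, 66) = (-0.72, -0.64)
(x₂, y₂) = (-0.72, -0.64) − 0.04·(-21.76, 18.48) = (0.1504, -1.3792)
(x₃, y₃) = (0.1504, -1.3792) − 0.04·(-14.7968, 5.1744) = (0.742272, -1.586176)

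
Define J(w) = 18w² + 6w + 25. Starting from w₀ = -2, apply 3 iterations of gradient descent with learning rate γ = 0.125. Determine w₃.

J′(w) = 36w + 6
Step 1: J′(-2) = -66; w₁ = -2 − 0.125·(-66) = 6.25
Step 2: J′(6.25) = 231; w₂ = 6.25 − 0.125·231 = -22.625
Step 3: J′(-22.625) = -808.5; w₃ = -22.625 − 0.125·(-808.5) = 78.4375

78.4375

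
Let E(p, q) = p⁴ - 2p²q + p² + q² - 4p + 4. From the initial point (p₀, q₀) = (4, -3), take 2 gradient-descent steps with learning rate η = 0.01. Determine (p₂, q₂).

∇E = (4p³ - 4pq + 2p - 4, -2p² + 2q)
Step 1: at (4, -3), ∇E = (308, -38) → (4, -3) − 0.01·(308, -38) = (0.92, -2.62)
Step 2: at (0.92, -2.62), ∇E = (10.596352, -6.9328) → (0.92, -2.62) − 0.01·(10.596352, -6.9328) = (0.81403648, -2.550672)

(0.81403648, -2.550672)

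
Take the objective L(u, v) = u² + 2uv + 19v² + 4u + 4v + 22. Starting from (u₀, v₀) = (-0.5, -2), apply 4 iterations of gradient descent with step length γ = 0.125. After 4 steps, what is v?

∇L = (2u + 2v + 4, 2u + 38v + 4)
Step 1: at (-0.5, -2), ∇L = (-1, -73) → (-0.5, -2) − 0.125·(-1, -73) = (-0.375, 7.125)
Step 2: at (-0.375, 7.125), ∇L = (17.5, 274) → (-0.375, 7.125) − 0.125·(17.5, 274) = (-2.5625, -27.125)
Step 3: at (-2.5625, -27.125), ∇L = (-55.375, -1031.875) → (-2.5625, -27.125) − 0.125·(-55.375, -1031.875) = (4.359375, 101.859375)
Step 4: at (4.359375, 101.859375), ∇L = (216.4375, 3883.375) → (4.359375, 101.859375) − 0.125·(216.4375, 3883.375) = (-22.6953125, -383.5625)
v = -383.5625

-383.5625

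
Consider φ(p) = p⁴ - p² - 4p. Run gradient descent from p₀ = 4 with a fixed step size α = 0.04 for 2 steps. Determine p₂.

24.51567616

φ′(p) = 4p³ - 2p - 4
p₁ = 4 − 0.04·244 = -5.76
p₂ = -5.76 − 0.04·(-756.891904) = 24.51567616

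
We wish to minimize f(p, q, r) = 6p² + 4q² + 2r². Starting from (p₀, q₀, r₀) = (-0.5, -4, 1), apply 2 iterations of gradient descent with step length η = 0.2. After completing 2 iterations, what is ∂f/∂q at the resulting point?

∇f = (12p, 8q, 4r)
(p₁, q₁, r₁) = (-0.5, -4, 1) − 0.2·(-6, -32, 4) = (0.7, 2.4, 0.2)
(p₂, q₂, r₂) = (0.7, 2.4, 0.2) − 0.2·(8.4, 19.2, 0.8) = (-0.98, -1.44, 0.04)
∂f/∂q at (-0.98, -1.44, 0.04) = -11.52

-11.52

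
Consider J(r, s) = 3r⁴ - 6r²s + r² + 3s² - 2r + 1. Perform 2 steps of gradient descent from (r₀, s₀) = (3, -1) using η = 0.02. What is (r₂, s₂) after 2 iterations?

∇J = (12r³ - 12rs + 2r - 2, -6r² + 6s)
Step 1: at (3, -1), ∇J = (364, -60) → (3, -1) − 0.02·(364, -60) = (-4.28, 0.2)
Step 2: at (-4.28, 0.2), ∇J = (-941.121024, -108.7104) → (-4.28, 0.2) − 0.02·(-941.121024, -108.7104) = (14.54242048, 2.374208)

(14.54242048, 2.374208)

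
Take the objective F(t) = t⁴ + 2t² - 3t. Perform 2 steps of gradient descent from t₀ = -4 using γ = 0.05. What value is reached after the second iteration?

-177.421875

F′(t) = 4t³ + 4t - 3
Step 1: F′(-4) = -275; t₁ = -4 − 0.05·(-275) = 9.75
Step 2: F′(9.75) = 3743.4375; t₂ = 9.75 − 0.05·3743.4375 = -177.421875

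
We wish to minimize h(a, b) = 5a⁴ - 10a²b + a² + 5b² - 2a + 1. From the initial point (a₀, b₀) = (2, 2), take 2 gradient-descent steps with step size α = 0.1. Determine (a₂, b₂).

(422.296, 38.44)

∇h = (20a³ - 20ab + 2a - 2, -10a² + 10b)
(a₁, b₁) = (2, 2) − 0.1·(82, -20) = (-6.2, 4)
(a₂, b₂) = (-6.2, 4) − 0.1·(-4284.96, -344.4) = (422.296, 38.44)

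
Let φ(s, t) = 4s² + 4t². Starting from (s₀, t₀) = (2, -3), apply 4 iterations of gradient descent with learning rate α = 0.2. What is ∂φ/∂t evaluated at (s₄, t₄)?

∇φ = (8s, 8t)
Step 1: at (2, -3), ∇φ = (16, -24) → (2, -3) − 0.2·(16, -24) = (-1.2, 1.8)
Step 2: at (-1.2, 1.8), ∇φ = (-9.6, 14.4) → (-1.2, 1.8) − 0.2·(-9.6, 14.4) = (0.72, -1.08)
Step 3: at (0.72, -1.08), ∇φ = (5.76, -8.64) → (0.72, -1.08) − 0.2·(5.76, -8.64) = (-0.432, 0.648)
Step 4: at (-0.432, 0.648), ∇φ = (-3.456, 5.184) → (-0.432, 0.648) − 0.2·(-3.456, 5.184) = (0.2592, -0.3888)
∂φ/∂t at (0.2592, -0.3888) = -3.1104

-3.1104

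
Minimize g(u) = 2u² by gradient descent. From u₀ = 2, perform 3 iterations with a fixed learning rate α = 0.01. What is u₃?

g′(u) = 4u
Step 1: g′(2) = 8; u₁ = 2 − 0.01·8 = 1.92
Step 2: g′(1.92) = 7.68; u₂ = 1.92 − 0.01·7.68 = 1.8432
Step 3: g′(1.8432) = 7.3728; u₃ = 1.8432 − 0.01·7.3728 = 1.769472

1.769472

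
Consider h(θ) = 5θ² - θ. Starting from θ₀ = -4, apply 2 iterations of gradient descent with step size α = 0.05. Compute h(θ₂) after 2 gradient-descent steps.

5.203125

h′(θ) = 10θ - 1
Step 1: h′(-4) = -41; θ₁ = -4 − 0.05·(-41) = -1.95
Step 2: h′(-1.95) = -20.5; θ₂ = -1.95 − 0.05·(-20.5) = -0.925
h(-0.925) = 5.203125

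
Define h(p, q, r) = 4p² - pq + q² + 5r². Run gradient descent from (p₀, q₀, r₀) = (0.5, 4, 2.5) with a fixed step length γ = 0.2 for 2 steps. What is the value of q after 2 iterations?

∇h = (8p - q, -p + 2q, 10r)
(p₁, q₁, r₁) = (0.5, 4, 2.5) − 0.2·(0, 7.5, 25) = (0.5, 2.5, -2.5)
(p₂, q₂, r₂) = (0.5, 2.5, -2.5) − 0.2·(1.5, 4.5, -25) = (0.2, 1.6, 2.5)
q = 1.6

1.6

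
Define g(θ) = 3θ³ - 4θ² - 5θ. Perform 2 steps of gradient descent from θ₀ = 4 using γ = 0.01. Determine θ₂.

2.441759

g′(θ) = 9θ² - 8θ - 5
Step 1: g′(4) = 107; θ₁ = 4 − 0.01·107 = 2.93
Step 2: g′(2.93) = 48.8241; θ₂ = 2.93 − 0.01·48.8241 = 2.441759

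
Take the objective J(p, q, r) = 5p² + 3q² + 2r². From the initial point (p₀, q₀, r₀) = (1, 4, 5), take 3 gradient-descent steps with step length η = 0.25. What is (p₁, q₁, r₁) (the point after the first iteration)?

(-1.5, -2, 0)

∇J = (10p, 6q, 4r)
Step 1: at (1, 4, 5), ∇J = (10, 24, 20) → (1, 4, 5) − 0.25·(10, 24, 20) = (-1.5, -2, 0)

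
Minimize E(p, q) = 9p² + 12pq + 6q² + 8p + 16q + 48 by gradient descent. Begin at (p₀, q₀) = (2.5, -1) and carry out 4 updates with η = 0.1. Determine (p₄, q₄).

∇E = (18p + 12q + 8, 12p + 12q + 16)
(p₁, q₁) = (2.5, -1) − 0.1·(41, 34) = (-1.6, -4.4)
(p₂, q₂) = (-1.6, -4.4) − 0.1·(-73.6, -56) = (5.76, 1.2)
(p₃, q₃) = (5.76, 1.2) − 0.1·(126.08, 99.52) = (-6.848, -8.752)
(p₄, q₄) = (-6.848, -8.752) − 0.1·(-220.288, -171.2) = (15.1808, 8.368)

(15.1808, 8.368)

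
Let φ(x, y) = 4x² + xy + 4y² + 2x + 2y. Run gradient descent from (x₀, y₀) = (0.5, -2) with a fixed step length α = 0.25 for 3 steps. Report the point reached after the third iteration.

∇φ = (8x + y + 2, x + 8y + 2)
(x₁, y₁) = (0.5, -2) − 0.25·(4, -13.5) = (-0.5, 1.375)
(x₂, y₂) = (-0.5, 1.375) − 0.25·(-0.625, 12.5) = (-0.34375, -1.75)
(x₃, y₃) = (-0.34375, -1.75) − 0.25·(-2.5, -12.34375) = (0.28125, 1.3359375)

(0.28125, 1.3359375)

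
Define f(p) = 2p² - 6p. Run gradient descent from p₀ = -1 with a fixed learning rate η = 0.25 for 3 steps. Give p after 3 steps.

1.5

f′(p) = 4p - 6
p₁ = -1 − 0.25·(-10) = 1.5
p₂ = 1.5 − 0.25·0 = 1.5
p₃ = 1.5 − 0.25·0 = 1.5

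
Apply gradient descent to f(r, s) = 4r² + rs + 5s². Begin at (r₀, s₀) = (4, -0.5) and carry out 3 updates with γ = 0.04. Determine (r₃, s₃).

(1.294912, -0.306624)

∇f = (8r + s, r + 10s)
Step 1: at (4, -0.5), ∇f = (31.5, -1) → (4, -0.5) − 0.04·(31.5, -1) = (2.74, -0.46)
Step 2: at (2.74, -0.46), ∇f = (21.46, -1.86) → (2.74, -0.46) − 0.04·(21.46, -1.86) = (1.8816, -0.3856)
Step 3: at (1.8816, -0.3856), ∇f = (14.6672, -1.9744) → (1.8816, -0.3856) − 0.04·(14.6672, -1.9744) = (1.294912, -0.306624)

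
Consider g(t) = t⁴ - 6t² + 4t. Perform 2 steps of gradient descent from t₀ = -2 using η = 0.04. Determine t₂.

g′(t) = 4t³ - 12t + 4
Step 1: g′(-2) = -4; t₁ = -2 − 0.04·(-4) = -1.84
Step 2: g′(-1.84) = 1.161984; t₂ = -1.84 − 0.04·1.161984 = -1.88647936

-1.88647936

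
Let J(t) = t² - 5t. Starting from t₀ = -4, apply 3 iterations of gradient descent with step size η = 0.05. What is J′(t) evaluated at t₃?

-9.477

J′(t) = 2t - 5
Step 1: J′(-4) = -13; t₁ = -4 − 0.05·(-13) = -3.35
Step 2: J′(-3.35) = -11.7; t₂ = -3.35 − 0.05·(-11.7) = -2.765
Step 3: J′(-2.765) = -10.53; t₃ = -2.765 − 0.05·(-10.53) = -2.2385
J′(t) at (-2.2385) = -9.477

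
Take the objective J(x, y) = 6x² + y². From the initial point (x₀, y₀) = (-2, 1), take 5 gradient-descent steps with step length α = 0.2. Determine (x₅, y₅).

(10.75648, 0.07776)

∇J = (12x, 2y)
Step 1: at (-2, 1), ∇J = (-24, 2) → (-2, 1) − 0.2·(-24, 2) = (2.8, 0.6)
Step 2: at (2.8, 0.6), ∇J = (33.6, 1.2) → (2.8, 0.6) − 0.2·(33.6, 1.2) = (-3.92, 0.36)
Step 3: at (-3.92, 0.36), ∇J = (-47.04, 0.72) → (-3.92, 0.36) − 0.2·(-47.04, 0.72) = (5.488, 0.216)
Step 4: at (5.488, 0.216), ∇J = (65.856, 0.432) → (5.488, 0.216) − 0.2·(65.856, 0.432) = (-7.6832, 0.1296)
Step 5: at (-7.6832, 0.1296), ∇J = (-92.1984, 0.2592) → (-7.6832, 0.1296) − 0.2·(-92.1984, 0.2592) = (10.75648, 0.07776)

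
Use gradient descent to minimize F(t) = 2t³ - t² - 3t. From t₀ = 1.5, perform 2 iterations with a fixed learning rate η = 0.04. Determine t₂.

1.0704

F′(t) = 6t² - 2t - 3
Step 1: F′(1.5) = 7.5; t₁ = 1.5 − 0.04·7.5 = 1.2
Step 2: F′(1.2) = 3.24; t₂ = 1.2 − 0.04·3.24 = 1.0704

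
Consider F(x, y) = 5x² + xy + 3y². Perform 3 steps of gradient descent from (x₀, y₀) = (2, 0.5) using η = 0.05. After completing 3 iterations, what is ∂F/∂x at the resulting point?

2.3765

∇F = (10x + y, x + 6y)
(x₁, y₁) = (2, 0.5) − 0.05·(20.5, 5) = (0.975, 0.25)
(x₂, y₂) = (0.975, 0.25) − 0.05·(10, 2.475) = (0.475, 0.12625)
(x₃, y₃) = (0.475, 0.12625) − 0.05·(4.87625, 1.2325) = (0.2311875, 0.064625)
∂F/∂x at (0.2311875, 0.064625) = 2.3765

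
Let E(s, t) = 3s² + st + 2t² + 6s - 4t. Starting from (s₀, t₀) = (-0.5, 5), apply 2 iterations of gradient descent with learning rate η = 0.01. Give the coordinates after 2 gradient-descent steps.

∇E = (6s + t + 6, s + 4t - 4)
Step 1: at (-0.5, 5), ∇E = (8, 15.5) → (-0.5, 5) − 0.01·(8, 15.5) = (-0.58, 4.845)
Step 2: at (-0.58, 4.845), ∇E = (7.365, 14.8) → (-0.58, 4.845) − 0.01·(7.365, 14.8) = (-0.65365, 4.697)

(-0.65365, 4.697)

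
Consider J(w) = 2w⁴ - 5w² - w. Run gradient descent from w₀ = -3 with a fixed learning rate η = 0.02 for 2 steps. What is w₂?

J′(w) = 8w³ - 10w - 1
Step 1: J′(-3) = -187; w₁ = -3 − 0.02·(-187) = 0.74
Step 2: J′(0.74) = -5.158208; w₂ = 0.74 − 0.02·(-5.158208) = 0.84316416

0.84316416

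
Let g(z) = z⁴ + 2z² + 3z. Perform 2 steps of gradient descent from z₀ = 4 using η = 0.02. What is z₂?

g′(z) = 4z³ + 4z + 3
z₁ = 4 − 0.02·275 = -1.5
z₂ = -1.5 − 0.02·(-16.5) = -1.17

-1.17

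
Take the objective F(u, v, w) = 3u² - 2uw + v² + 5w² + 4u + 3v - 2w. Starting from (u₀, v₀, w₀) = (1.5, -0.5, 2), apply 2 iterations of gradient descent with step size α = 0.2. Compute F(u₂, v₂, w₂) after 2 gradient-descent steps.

5.7688

∇F = (6u - 2w + 4, 2v + 3, -2u + 10w - 2)
Step 1: at (1.5, -0.5, 2), ∇F = (9, 2, 15) → (1.5, -0.5, 2) − 0.2·(9, 2, 15) = (-0.3, -0.9, -1)
Step 2: at (-0.3, -0.9, -1), ∇F = (4.2, 1.2, -11.4) → (-0.3, -0.9, -1) − 0.2·(4.2, 1.2, -11.4) = (-1.14, -1.14, 1.28)
F(-1.14, -1.14, 1.28) = 5.7688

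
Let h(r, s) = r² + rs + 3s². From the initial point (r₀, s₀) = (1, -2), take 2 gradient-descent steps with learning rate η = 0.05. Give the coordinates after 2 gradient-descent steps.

(0.9725, -1.065)

∇h = (2r + s, r + 6s)
Step 1: at (1, -2), ∇h = (0, -11) → (1, -2) − 0.05·(0, -11) = (1, -1.45)
Step 2: at (1, -1.45), ∇h = (0.55, -7.7) → (1, -1.45) − 0.05·(0.55, -7.7) = (0.9725, -1.065)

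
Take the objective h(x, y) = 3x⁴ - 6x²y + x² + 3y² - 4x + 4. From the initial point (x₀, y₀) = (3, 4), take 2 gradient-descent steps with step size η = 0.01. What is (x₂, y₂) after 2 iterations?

(1.60811616, 4.125544)

∇h = (12x³ - 12xy + 2x - 4, -6x² + 6y)
(x₁, y₁) = (3, 4) − 0.01·(182, -30) = (1.18, 4.3)
(x₂, y₂) = (1.18, 4.3) − 0.01·(-42.811616, 17.4456) = (1.60811616, 4.125544)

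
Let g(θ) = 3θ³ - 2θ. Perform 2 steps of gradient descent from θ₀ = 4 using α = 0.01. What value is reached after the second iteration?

2.000924

g′(θ) = 9θ² - 2
Step 1: g′(4) = 142; θ₁ = 4 − 0.01·142 = 2.58
Step 2: g′(2.58) = 57.9076; θ₂ = 2.58 − 0.01·57.9076 = 2.000924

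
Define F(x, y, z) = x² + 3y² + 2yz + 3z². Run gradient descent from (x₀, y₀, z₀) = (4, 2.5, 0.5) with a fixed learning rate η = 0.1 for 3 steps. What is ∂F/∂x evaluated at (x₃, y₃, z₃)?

∇F = (2x, 6y + 2z, 2y + 6z)
Step 1: at (4, 2.5, 0.5), ∇F = (8, 16, 8) → (4, 2.5, 0.5) − 0.1·(8, 16, 8) = (3.2, 0.9, -0.3)
Step 2: at (3.2, 0.9, -0.3), ∇F = (6.4, 4.8, 0) → (3.2, 0.9, -0.3) − 0.1·(6.4, 4.8, 0) = (2.56, 0.42, -0.3)
Step 3: at (2.56, 0.42, -0.3), ∇F = (5.12, 1.92, -0.96) → (2.56, 0.42, -0.3) − 0.1·(5.12, 1.92, -0.96) = (2.048, 0.228, -0.204)
∂F/∂x at (2.048, 0.228, -0.204) = 4.096

4.096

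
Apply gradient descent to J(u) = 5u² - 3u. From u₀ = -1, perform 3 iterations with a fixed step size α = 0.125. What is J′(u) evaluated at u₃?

J′(u) = 10u - 3
u₁ = -1 − 0.125·(-13) = 0.625
u₂ = 0.625 − 0.125·3.25 = 0.21875
u₃ = 0.21875 − 0.125·(-0.8125) = 0.3203125
J′(u) at (0.3203125) = 0.203125

0.203125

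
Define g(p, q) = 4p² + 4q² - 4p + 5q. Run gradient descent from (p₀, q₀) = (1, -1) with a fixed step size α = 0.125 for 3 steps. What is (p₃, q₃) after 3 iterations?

∇g = (8p - 4, 8q + 5)
(p₁, q₁) = (1, -1) − 0.125·(4, -3) = (0.5, -0.625)
(p₂, q₂) = (0.5, -0.625) − 0.125·(0, 0) = (0.5, -0.625)
(p₃, q₃) = (0.5, -0.625) − 0.125·(0, 0) = (0.5, -0.625)

(0.5, -0.625)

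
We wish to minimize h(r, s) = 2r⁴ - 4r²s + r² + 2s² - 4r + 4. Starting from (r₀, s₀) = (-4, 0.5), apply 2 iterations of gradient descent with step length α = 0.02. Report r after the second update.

-29.69063936

∇h = (8r³ - 8rs + 2r - 4, -4r² + 4s)
(r₁, s₁) = (-4, 0.5) − 0.02·(-508, -62) = (6.16, 1.74)
(r₂, s₂) = (6.16, 1.74) − 0.02·(1792.531968, -144.8224) = (-29.69063936, 4.636448)
r = -29.69063936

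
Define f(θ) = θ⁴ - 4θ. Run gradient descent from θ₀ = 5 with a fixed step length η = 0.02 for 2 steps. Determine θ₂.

4.68763904

f′(θ) = 4θ³ - 4
θ₁ = 5 − 0.02·496 = -4.92
θ₂ = -4.92 − 0.02·(-480.381952) = 4.68763904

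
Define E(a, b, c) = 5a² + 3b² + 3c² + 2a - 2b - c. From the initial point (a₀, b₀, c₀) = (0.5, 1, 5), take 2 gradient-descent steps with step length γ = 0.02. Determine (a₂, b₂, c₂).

(0.248, 0.8496, 3.9096)

∇E = (10a + 2, 6b - 2, 6c - 1)
Step 1: at (0.5, 1, 5), ∇E = (7, 4, 29) → (0.5, 1, 5) − 0.02·(7, 4, 29) = (0.36, 0.92, 4.42)
Step 2: at (0.36, 0.92, 4.42), ∇E = (5.6, 3.52, 25.52) → (0.36, 0.92, 4.42) − 0.02·(5.6, 3.52, 25.52) = (0.248, 0.8496, 3.9096)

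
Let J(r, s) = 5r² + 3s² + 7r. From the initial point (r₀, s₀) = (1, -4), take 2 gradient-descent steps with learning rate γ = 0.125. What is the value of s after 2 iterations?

-0.25

∇J = (10r + 7, 6s)
(r₁, s₁) = (1, -4) − 0.125·(17, -24) = (-1.125, -1)
(r₂, s₂) = (-1.125, -1) − 0.125·(-4.25, -6) = (-0.59375, -0.25)
s = -0.25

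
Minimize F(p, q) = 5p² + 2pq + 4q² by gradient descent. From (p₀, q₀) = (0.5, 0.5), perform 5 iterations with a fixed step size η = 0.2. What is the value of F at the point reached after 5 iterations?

24.2331963136

∇F = (10p + 2q, 2p + 8q)
(p₁, q₁) = (0.5, 0.5) − 0.2·(6, 5) = (-0.7, -0.5)
(p₂, q₂) = (-0.7, -0.5) − 0.2·(-8, -5.4) = (0.9, 0.58)
(p₃, q₃) = (0.9, 0.58) − 0.2·(10.16, 6.44) = (-1.132, -0.708)
(p₄, q₄) = (-1.132, -0.708) − 0.2·(-12.736, -7.928) = (1.4152, 0.8776)
(p₅, q₅) = (1.4152, 0.8776) − 0.2·(15.9072, 9.8512) = (-1.76624, -1.09264)
F(-1.76624, -1.09264) = 24.2331963136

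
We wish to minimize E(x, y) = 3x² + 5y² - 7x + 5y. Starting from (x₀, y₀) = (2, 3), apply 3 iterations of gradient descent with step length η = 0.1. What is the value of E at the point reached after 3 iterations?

∇E = (6x - 7, 10y + 5)
(x₁, y₁) = (2, 3) − 0.1·(5, 35) = (1.5, -0.5)
(x₂, y₂) = (1.5, -0.5) − 0.1·(2, 0) = (1.3, -0.5)
(x₃, y₃) = (1.3, -0.5) − 0.1·(0.8, 0) = (1.22, -0.5)
E(1.22, -0.5) = -5.3248

-5.3248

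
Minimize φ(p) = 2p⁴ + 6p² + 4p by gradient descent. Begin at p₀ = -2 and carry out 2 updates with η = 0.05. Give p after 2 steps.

-3.5792

φ′(p) = 8p³ + 12p + 4
Step 1: φ′(-2) = -84; p₁ = -2 − 0.05·(-84) = 2.2
Step 2: φ′(2.2) = 115.584; p₂ = 2.2 − 0.05·115.584 = -3.5792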